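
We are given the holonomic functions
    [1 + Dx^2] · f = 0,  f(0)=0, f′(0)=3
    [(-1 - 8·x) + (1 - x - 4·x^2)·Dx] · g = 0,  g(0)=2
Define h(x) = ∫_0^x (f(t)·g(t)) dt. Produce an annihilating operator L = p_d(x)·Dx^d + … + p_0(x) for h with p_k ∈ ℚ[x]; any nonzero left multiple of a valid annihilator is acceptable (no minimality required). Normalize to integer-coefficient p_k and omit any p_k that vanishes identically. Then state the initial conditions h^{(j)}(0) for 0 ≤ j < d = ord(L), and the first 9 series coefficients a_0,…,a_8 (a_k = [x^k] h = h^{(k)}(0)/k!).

f: a_k = 0, 3, 0, -1/2, 0, 1/40, 0, -1/1680, 0, …
g: a_k = 2, 2, 10, 18, 58, 130, 362, 882, 2330, …
Product ⇒ symmetric product L₀, ord ≤ 2.
∫: right-multiply L₀ by Dx.
L = (7 + x + 4·x^2)·Dx + (2 + 16·x)·Dx^2 + (-1 + x + 4·x^2)·Dx^3  (order 3).
h: a_k = 0, 0, 3, 2, 29/4, 53/5, 1127/40, 7621/140, 888089/6720, …
ICs: h(0) = 0, h′(0) = 0, h′′(0) = 6.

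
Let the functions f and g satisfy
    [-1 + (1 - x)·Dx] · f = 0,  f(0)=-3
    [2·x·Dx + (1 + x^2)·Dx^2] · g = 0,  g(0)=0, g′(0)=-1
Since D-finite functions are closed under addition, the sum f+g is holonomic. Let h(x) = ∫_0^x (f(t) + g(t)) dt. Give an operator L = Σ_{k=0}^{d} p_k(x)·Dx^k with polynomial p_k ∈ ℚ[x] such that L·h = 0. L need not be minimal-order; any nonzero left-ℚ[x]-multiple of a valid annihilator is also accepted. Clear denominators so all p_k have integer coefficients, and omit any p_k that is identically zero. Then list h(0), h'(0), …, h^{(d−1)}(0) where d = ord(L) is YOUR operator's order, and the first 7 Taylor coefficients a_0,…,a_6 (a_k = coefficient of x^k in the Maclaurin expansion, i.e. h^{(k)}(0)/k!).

f: a_k = -3, -3, -3, -3, -3, -3, -3, …
g: a_k = 0, -1, 0, 1/3, 0, -1/5, 0, …
L₀ := lclm(L_f,L_g); ord L₀ ≤ 1+2.
h=∫h₀ ⇒ L = L₀·Dx.
L = (-2 + 8·x + 6·x^2)·Dx^2 + (4 - 2·x + 4·x^2 + 6·x^3)·Dx^3 + (-1 + x^4)·Dx^4  (order 4).
h: a_k = 0, -3, -2, -1, -2/3, -3/5, -8/15, …
ICs: h(0) = 0, h′(0) = -3, h′′(0) = -4, h′′′(0) = -6.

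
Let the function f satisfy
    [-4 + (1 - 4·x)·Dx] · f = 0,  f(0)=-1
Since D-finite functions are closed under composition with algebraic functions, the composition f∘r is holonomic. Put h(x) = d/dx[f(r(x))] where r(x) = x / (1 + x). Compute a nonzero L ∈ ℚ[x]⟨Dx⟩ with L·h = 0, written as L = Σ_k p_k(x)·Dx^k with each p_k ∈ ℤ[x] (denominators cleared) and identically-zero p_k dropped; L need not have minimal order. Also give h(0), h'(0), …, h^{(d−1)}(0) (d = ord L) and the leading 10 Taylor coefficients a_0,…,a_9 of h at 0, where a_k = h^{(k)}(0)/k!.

f: a_k = -1, -4, -16, -64, -256, -1024, -4096, -16384, -65536, -262144, …
f∘r: x↦r, Dx↦Dx/r' in L_f ⇒ L₀.
Differentiate: ansatz ord ≤ ord L₀ ⇒ L.
L = 6 + (-1 + 3·x)·Dx  (order 1).
h: a_k = -4, -24, -108, -432, -1620, -5832, -20412, -69984, -236196, -787320, …
ICs: h(0) = -4.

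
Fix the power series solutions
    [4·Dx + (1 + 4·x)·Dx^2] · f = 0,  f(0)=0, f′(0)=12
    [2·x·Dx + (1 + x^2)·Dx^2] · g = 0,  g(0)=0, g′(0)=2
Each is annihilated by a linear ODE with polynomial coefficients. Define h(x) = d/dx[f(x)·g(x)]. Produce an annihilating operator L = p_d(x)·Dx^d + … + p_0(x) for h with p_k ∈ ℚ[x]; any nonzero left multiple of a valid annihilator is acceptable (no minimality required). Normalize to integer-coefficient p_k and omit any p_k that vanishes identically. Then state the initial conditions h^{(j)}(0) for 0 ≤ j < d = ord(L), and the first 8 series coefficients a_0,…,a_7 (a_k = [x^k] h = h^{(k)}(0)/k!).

f: a_k = 0, 12, -24, 64, -192, 3072/5, -2048, 49152/7, …
g: a_k = 0, 2, 0, -2/3, 0, 2/5, 0, -2/7, …
f·g: L₀ = L_f ⊗_s L_g, ord ≤ 2·2.
Derive L from L₀ (diff closure).
L = (144 + 896·x + 560·x^2 + 2304·x^3 + 1920·x^4 + 3328·x^5 + 256·x^7) + (132 + 304·x + 2252·x^2 + 4144·x^3 + 8896·x^4 + 5952·x^5 + 8960·x^6 + 192·x^7 + 896·x^8)·Dx + (72 + 376·x + 912·x^2 + 2808·x^3 + 3720·x^4 + 6288·x^5 + 3072·x^6 + 4368·x^7 + 192·x^8 + 512·x^9)·Dx^2 + (5 + 48·x + 178·x^2 + 416·x^3 + 729·x^4 + 720·x^5 + 1008·x^6 + 384·x^7 + 516·x^8 + 32·x^9 + 64·x^10)·Dx^3  (order 3).
h: a_k = 0, 48, -144, 480, -1840, 35728/5, -139216/5, 109248, …
ICs: h(0) = 0, h′(0) = 48, h′′(0) = -288.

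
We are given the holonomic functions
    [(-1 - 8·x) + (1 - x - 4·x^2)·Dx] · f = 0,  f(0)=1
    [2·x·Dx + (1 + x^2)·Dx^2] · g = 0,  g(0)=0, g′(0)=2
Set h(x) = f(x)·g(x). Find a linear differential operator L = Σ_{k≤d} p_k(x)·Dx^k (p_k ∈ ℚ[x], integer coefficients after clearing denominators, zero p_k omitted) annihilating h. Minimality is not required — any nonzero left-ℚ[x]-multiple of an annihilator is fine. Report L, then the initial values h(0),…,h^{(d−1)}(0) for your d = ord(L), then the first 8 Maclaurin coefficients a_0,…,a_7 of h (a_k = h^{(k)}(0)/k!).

f: a_k = 1, 1, 5, 9, 29, 65, 181, 441, …
g: a_k = 0, 2, 0, -2/3, 0, 2/5, 0, -2/7, …
Sym-product of L_f,L_g gives L₀ (≤ ord 2).
L = (8 + 2·x + 24·x^2) + (2 + 14·x + 4·x^2 + 24·x^3)·Dx + (-1 + x + 3·x^2 + x^3 + 4·x^4)·Dx^2  (order 2).
h: a_k = 0, 2, 2, 28/3, 52/3, 826/15, 622/5, 7232/21, …
ICs: h(0) = 0, h′(0) = 2.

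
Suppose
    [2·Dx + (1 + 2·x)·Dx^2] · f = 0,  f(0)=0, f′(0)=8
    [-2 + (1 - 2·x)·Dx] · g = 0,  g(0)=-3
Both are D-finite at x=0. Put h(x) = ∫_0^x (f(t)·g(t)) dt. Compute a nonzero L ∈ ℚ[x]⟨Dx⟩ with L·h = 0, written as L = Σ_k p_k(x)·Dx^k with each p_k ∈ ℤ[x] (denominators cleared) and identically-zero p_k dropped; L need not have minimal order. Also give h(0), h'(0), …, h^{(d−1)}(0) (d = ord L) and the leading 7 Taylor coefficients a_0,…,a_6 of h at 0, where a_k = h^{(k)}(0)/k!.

f: a_k = 0, 8, -8, 32/3, -16, 128/5, -128/3, …
g: a_k = -3, -6, -12, -24, -48, -96, -192, …
f·g: L₀ = L_f ⊗_s L_g, ord ≤ 2·1.
h=∫h₀ ⇒ L = L₀·Dx.
L = 4·Dx + (2 + 12·x)·Dx^2 + (-1 + 4·x^2)·Dx^3  (order 3).
h: a_k = 0, 0, -12, -8, -20, -112/5, -752/15, …
ICs: h(0) = 0, h′(0) = 0, h′′(0) = -24.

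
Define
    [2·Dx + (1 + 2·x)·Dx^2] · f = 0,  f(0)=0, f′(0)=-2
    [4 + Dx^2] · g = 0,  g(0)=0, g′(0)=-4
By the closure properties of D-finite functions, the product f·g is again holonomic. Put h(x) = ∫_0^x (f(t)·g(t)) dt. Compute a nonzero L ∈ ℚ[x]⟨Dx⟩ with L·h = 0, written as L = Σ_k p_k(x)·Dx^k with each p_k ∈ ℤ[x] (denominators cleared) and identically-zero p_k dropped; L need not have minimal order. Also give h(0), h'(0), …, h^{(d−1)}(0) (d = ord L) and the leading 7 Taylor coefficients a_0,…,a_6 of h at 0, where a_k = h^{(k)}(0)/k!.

L = (-48 + 192·x + 1216·x^2 + 2048·x^3 + 1024·x^4)·Dx + (32 + 320·x + 768·x^2 + 512·x^3)·Dx^2 + (160·x + 672·x^2 + 1024·x^3 + 512·x^4)·Dx^3 + (8 + 80·x + 192·x^2 + 128·x^3)·Dx^4 + (3 + 28·x + 92·x^2 + 128·x^3 + 64·x^4)·Dx^5  (order 5).
h: a_k = 0, 0, 0, 8/3, -2, 16/15, -16/9, …
ICs: h(0) = 0, h′(0) = 0, h′′(0) = 0, h′′′(0) = 16, h′′′′(0) = -48.

f: a_k = 0, -2, 2, -8/3, 4, -32/5, 32/3, …
g: a_k = 0, -4, 0, 8/3, 0, -8/15, 0, …
Product ⇒ symmetric product L₀, ord ≤ 4.
h=∫h₀ ⇒ L = L₀·Dx.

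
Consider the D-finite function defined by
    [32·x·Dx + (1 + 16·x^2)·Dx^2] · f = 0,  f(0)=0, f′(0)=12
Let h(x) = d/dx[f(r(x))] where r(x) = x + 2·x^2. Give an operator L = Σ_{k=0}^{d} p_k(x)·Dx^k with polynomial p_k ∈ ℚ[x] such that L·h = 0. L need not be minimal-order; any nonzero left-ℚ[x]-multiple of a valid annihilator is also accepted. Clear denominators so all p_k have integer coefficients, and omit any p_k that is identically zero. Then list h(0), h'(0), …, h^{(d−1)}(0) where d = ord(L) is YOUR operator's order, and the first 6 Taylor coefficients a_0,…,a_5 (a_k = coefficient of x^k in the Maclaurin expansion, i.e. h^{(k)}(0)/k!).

L = (-4 + 32·x + 256·x^2 + 768·x^3 + 768·x^4) + (1 + 4·x + 16·x^2 + 128·x^3 + 320·x^4 + 256·x^5)·Dx  (order 1).
h: a_k = 12, 48, -192, -1536, -768, 33792, …
ICs: h(0) = 12.

f: a_k = 0, 12, 0, -64, 0, 3072/5, …
L₀ from L_f via x↦r, Dx↦r'^{-1}Dx.
Derive L from L₀ (diff closure).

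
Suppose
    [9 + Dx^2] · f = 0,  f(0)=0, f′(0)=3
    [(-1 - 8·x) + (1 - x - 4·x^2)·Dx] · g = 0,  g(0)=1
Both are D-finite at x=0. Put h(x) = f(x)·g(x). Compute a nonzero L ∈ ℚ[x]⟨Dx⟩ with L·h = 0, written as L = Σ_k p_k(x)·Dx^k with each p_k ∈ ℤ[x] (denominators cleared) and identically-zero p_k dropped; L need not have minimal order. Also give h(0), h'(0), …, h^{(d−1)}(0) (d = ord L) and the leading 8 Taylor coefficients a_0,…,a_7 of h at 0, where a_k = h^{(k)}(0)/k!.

L = (-1 + 9·x + 36·x^2) + (2 + 16·x)·Dx + (-1 + x + 4·x^2)·Dx^2  (order 2).
h: a_k = 0, 3, 3, 21/2, 45/2, 2661/40, 6261/40, 236427/560, …
ICs: h(0) = 0, h′(0) = 3.

f: a_k = 0, 3, 0, -9/2, 0, 81/40, 0, -243/560, …
g: a_k = 1, 1, 5, 9, 29, 65, 181, 441, …
L₀ := L_f ⊗_s L_g (sym. prod.), ord ≤ 2.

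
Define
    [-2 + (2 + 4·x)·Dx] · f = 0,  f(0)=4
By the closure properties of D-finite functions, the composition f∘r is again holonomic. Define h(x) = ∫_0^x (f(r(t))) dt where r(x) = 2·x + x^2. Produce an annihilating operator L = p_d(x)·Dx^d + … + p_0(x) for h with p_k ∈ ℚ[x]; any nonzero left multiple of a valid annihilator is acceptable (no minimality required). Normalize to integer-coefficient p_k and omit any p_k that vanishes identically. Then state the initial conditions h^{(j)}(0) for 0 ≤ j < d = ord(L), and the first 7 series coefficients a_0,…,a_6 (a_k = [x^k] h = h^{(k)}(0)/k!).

f: a_k = 4, 4, -2, 2, -5/2, 7/2, -21/4, …
Substitute x→r, Dx→(1/r')Dx; clear ⇒ L₀.
∫: right-multiply L₀ by Dx.
L = (-2 - 2·x)·Dx + (1 + 4·x + 2·x^2)·Dx^2  (order 2).
h: a_k = 0, 4, 4, -4/3, 2, -18/5, 22/3, …
ICs: h(0) = 0, h′(0) = 4.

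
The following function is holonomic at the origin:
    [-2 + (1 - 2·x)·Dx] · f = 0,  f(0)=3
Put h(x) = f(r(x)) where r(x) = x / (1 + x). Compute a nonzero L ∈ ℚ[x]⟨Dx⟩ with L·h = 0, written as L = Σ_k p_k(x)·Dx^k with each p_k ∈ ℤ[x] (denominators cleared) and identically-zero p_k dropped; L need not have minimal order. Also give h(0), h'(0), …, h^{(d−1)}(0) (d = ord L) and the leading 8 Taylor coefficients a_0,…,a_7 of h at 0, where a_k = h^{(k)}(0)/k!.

f: a_k = 3, 6, 12, 24, 48, 96, 192, 384, …
Change of var in L_f (x↦r) gives L₀.
L = 2 + (-1 + x^2)·Dx  (order 1).
h: a_k = 3, 6, 6, 6, 6, 6, 6, 6, …
ICs: h(0) = 3.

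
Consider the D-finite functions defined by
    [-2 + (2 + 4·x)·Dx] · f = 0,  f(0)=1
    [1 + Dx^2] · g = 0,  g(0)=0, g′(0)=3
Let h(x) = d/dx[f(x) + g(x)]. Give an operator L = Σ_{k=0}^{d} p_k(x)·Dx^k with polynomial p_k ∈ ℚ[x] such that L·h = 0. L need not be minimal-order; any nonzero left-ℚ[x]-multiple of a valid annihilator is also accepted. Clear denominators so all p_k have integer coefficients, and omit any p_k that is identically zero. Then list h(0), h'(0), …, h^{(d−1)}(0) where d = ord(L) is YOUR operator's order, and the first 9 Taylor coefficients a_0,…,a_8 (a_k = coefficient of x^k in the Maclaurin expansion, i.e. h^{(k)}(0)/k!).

f: a_k = 1, 1, -1/2, 1/2, -5/8, 7/8, -21/16, 33/16, -429/128, …
g: a_k = 0, 3, 0, -1/2, 0, 1/40, 0, -1/1680, 0, …
h₀=f+g: left-lcm gives L₀, ord ≤ 3.
h₀' ⇒ L via d/dx closure of L₀.
L = (-4 - x - x^2) + (-1 - 3·x - 3·x^2 - 2·x^3)·Dx + (-4 - x - x^2)·Dx^2 + (-1 - 3·x - 3·x^2 - 2·x^3)·Dx^3  (order 3).
h: a_k = 4, -1, 0, -5/2, 9/2, -63/8, 433/30, -429/16, 168919/3360, …
ICs: h(0) = 4, h′(0) = -1, h′′(0) = 0.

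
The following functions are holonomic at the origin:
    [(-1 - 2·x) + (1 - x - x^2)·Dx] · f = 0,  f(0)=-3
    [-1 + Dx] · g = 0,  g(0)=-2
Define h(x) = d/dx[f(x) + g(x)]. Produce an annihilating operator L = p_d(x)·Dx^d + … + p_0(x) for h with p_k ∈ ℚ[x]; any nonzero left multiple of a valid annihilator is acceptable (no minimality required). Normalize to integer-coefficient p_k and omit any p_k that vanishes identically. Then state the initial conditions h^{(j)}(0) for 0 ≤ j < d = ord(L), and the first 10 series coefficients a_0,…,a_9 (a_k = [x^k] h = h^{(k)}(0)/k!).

f: a_k = -3, -3, -6, -9, -15, -24, -39, -63, -102, -165, …
g: a_k = -2, -2, -1, -1/3, -1/12, -1/60, -1/360, -1/2520, -1/20160, -1/181440, …
L₀ := lclm(L_f,L_g); ord L₀ ≤ 1+1.
Differentiate: ansatz ord ≤ ord L₀ ⇒ L.
L = (14 + 46·x + 40·x^2 + 36·x^3 + 6·x^4) + (-17 - 48·x - 41·x^2 - 24·x^3 + 5·x^4 + 2·x^5)·Dx + (3 + 2·x + x^2 - 12·x^3 - 11·x^4 - 2·x^5)·Dx^2  (order 2).
h: a_k = -5, -14, -28, -181/3, -1441/12, -14041/60, -158761/360, -2056321/2520, -29937601/20160, -484444801/181440, …
ICs: h(0) = -5, h′(0) = -14.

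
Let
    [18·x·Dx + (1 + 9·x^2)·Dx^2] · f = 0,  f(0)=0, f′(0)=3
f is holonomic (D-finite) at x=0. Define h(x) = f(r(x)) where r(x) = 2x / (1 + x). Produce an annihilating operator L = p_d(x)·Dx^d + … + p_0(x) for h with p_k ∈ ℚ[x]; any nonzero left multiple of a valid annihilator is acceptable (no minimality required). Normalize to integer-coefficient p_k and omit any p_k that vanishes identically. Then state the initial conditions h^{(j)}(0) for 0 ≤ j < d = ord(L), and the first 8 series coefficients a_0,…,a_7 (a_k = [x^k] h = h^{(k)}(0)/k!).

f: a_k = 0, 3, 0, -9, 0, 243/5, 0, -2187/7, …
h₀=f(r): pull back L_f along r ⇒ L₀.
L = (2 + 74·x)·Dx + (1 + 2·x + 37·x^2)·Dx^2  (order 2).
h: a_k = 0, 6, -6, -66, 210, 5646/5, -7062, -124158/7, …
ICs: h(0) = 0, h′(0) = 6.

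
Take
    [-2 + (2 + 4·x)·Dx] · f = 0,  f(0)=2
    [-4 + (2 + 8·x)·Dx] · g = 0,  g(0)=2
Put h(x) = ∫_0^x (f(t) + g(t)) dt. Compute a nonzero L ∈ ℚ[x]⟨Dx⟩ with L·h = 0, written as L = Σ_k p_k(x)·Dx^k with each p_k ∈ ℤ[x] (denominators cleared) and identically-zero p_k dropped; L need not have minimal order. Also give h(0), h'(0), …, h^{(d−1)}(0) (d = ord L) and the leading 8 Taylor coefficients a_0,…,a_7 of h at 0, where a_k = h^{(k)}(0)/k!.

f: a_k = 2, 2, -1, 1, -5/4, 7/4, -21/8, 33/8, …
g: a_k = 2, 4, -4, 8, -20, 56, -168, 528, …
L₀ := lclm(L_f,L_g); ord L₀ ≤ 1+1.
∫: right-multiply L₀ by Dx.
L = -2·Dx + (3 + 8·x)·Dx^2 + (1 + 6·x + 8·x^2)·Dx^3  (order 3).
h: a_k = 0, 4, 3, -5/3, 9/4, -17/4, 77/8, -195/8, …
ICs: h(0) = 0, h′(0) = 4, h′′(0) = 6.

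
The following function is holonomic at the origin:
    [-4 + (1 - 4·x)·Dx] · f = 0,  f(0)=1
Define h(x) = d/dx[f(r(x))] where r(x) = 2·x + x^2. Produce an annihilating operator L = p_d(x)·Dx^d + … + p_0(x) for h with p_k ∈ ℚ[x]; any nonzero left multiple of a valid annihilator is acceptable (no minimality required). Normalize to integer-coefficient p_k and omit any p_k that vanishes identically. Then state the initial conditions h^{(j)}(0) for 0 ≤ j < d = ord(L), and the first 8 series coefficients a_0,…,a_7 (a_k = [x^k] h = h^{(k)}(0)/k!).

f: a_k = 1, 4, 16, 64, 256, 1024, 4096, 16384, …
Change of var in L_f (x↦r) gives L₀.
h=h₀': d/dx-closure on L₀ ⇒ L.
L = (17 + 24·x + 12·x^2) + (-1 + 7·x + 12·x^2 + 4·x^3)·Dx  (order 1).
h: a_k = 8, 136, 1728, 19520, 206720, 2101632, 20772864, 201132032, …
ICs: h(0) = 8.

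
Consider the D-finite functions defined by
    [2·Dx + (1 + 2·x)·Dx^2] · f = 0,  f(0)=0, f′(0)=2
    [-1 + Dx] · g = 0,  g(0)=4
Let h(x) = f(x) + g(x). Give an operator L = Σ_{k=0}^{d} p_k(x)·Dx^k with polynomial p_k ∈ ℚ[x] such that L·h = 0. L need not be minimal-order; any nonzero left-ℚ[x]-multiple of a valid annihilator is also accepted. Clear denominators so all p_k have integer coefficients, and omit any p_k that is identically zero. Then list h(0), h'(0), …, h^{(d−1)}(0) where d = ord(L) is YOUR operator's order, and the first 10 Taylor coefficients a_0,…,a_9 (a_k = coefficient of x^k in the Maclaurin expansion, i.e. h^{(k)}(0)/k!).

L = (-10 - 4·x)·Dx + (7 - 4·x - 4·x^2)·Dx^2 + (3 + 8·x + 4·x^2)·Dx^3  (order 3).
h: a_k = 4, 6, 0, 10/3, -23/6, 193/30, -1919/180, 23041/1260, -322559/10080, 5160961/90720, …
ICs: h(0) = 4, h′(0) = 6, h′′(0) = 0.

f: a_k = 0, 2, -2, 8/3, -4, 32/5, -32/3, 128/7, -32, 512/9, …
g: a_k = 4, 4, 2, 2/3, 1/6, 1/30, 1/180, 1/1260, 1/10080, 1/90720, …
Weyl lclm of L_f,L_g ⇒ L₀ (ord ≤ 3).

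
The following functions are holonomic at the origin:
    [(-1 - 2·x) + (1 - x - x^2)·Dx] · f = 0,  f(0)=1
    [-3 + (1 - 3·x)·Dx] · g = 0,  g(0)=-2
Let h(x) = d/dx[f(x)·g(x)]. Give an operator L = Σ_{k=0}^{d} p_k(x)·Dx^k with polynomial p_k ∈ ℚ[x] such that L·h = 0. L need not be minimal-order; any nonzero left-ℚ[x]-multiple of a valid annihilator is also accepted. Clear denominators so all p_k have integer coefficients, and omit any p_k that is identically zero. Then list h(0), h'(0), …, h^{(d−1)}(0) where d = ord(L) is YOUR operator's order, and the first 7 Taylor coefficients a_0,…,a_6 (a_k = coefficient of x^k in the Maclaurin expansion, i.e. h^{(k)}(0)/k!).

L = (28 - 66·x - 48·x^2 + 96·x^3 + 108·x^4) + (-4 + 20·x - 15·x^2 - 40·x^3 + 30·x^4 + 27·x^5)·Dx  (order 1).
h: a_k = -8, -56, -270, -1120, -4280, -15564, -54768, …
ICs: h(0) = -8.

f: a_k = 1, 1, 2, 3, 5, 8, 13, …
g: a_k = -2, -6, -18, -54, -162, -486, -1458, …
Product ⇒ symmetric product L₀, ord ≤ 1.
h₀' ⇒ L via d/dx closure of L₀.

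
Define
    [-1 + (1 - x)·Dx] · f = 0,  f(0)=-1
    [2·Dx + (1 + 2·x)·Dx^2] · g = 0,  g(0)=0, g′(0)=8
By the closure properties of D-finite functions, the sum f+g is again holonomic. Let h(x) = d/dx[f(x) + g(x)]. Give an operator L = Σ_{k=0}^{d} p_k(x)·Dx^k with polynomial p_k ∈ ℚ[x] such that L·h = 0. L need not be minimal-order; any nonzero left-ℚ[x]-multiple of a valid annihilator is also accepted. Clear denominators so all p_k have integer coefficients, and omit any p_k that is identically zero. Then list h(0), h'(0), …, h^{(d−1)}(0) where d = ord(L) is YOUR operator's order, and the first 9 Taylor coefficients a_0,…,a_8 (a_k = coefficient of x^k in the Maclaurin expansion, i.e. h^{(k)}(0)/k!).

L = (14 + 4·x) + (-1 + 20·x + 8·x^2)·Dx + (-2 - 3·x + 3·x^2 + 2·x^3)·Dx^2  (order 2).
h: a_k = 7, -18, 29, -68, 123, -262, 505, -1032, 2039, …
ICs: h(0) = 7, h′(0) = -18.

f: a_k = -1, -1, -1, -1, -1, -1, -1, -1, -1, …
g: a_k = 0, 8, -8, 32/3, -16, 128/5, -128/3, 512/7, -128, …
Weyl lclm of L_f,L_g ⇒ L₀ (ord ≤ 3).
h₀' ⇒ L via d/dx closure of L₀.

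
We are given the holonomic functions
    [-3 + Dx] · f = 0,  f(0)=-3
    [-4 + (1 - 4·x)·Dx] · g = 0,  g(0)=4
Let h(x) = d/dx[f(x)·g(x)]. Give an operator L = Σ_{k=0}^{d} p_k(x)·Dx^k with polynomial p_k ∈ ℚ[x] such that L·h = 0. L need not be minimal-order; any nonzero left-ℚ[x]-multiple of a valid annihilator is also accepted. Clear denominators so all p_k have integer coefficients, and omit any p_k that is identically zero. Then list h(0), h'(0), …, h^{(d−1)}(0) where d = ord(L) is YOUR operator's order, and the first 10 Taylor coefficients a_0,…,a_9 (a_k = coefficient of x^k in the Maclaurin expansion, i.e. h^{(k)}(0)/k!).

L = (65 - 168·x + 144·x^2) + (-7 + 40·x - 48·x^2)·Dx  (order 1).
h: a_k = -84, -780, -4842, -25986, -260103/2, -6243201/10, -11654121/4, -266380221/20, -67127822253/1120, -298345878867/1120, …
ICs: h(0) = -84.

f: a_k = -3, -9, -27/2, -27/2, -81/8, -243/40, -243/80, -729/560, -2187/4480, -729/4480, …
g: a_k = 4, 16, 64, 256, 1024, 4096, 16384, 65536, 262144, 1048576, …
h₀=f·g: eliminate ⇒ L₀, order ≤ 1·1.
Differentiate: ansatz ord ≤ ord L₀ ⇒ L.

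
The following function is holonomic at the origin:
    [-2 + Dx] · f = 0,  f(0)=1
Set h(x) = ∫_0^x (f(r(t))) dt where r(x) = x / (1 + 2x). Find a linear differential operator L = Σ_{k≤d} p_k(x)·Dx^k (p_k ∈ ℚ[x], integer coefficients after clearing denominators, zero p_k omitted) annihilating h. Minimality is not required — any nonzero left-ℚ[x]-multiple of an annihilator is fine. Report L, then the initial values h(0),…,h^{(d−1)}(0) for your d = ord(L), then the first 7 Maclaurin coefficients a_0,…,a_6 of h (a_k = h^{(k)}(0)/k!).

f: a_k = 1, 2, 2, 4/3, 2/3, 4/15, 4/45, …
Substitute x→r, Dx→(1/r')Dx; clear ⇒ L₀.
h=∫₀ˣh₀: take L = L₀·Dx.
L = -2·Dx + (1 + 4·x + 4·x^2)·Dx^2  (order 2).
h: a_k = 0, 1, 1, -2/3, 1/3, 2/15, -38/45, …
ICs: h(0) = 0, h′(0) = 1.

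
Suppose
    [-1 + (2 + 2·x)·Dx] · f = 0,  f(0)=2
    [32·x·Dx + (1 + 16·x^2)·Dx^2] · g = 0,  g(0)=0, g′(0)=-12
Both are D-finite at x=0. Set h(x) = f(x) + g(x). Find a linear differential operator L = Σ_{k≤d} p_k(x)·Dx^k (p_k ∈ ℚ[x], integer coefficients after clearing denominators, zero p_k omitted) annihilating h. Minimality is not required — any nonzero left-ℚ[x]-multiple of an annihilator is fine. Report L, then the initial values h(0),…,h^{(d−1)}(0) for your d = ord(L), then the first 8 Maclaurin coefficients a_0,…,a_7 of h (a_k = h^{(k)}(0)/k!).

f: a_k = 2, 1, -1/4, 1/8, -5/64, 7/128, -21/512, 33/1024, …
g: a_k = 0, -12, 0, 64, 0, -3072/5, 0, 49152/7, …
Sum ⇒ L₀ = lclm(L_f,L_g) in ℚ(x)⟨Dx⟩.
L = (-64 - 160·x + 3072·x^2 + 1536·x^3)·Dx + (-131 - 256·x + 5920·x^2 + 12288·x^3 + 5376·x^4)·Dx^2 + (-2 + 126·x + 192·x^2 + 2112·x^3 + 3584·x^4 + 1536·x^5)·Dx^3  (order 3).
h: a_k = 2, -11, -1/4, 513/8, -5/64, -393181/640, -21/512, 50331879/7168, …
ICs: h(0) = 2, h′(0) = -11, h′′(0) = -1/2.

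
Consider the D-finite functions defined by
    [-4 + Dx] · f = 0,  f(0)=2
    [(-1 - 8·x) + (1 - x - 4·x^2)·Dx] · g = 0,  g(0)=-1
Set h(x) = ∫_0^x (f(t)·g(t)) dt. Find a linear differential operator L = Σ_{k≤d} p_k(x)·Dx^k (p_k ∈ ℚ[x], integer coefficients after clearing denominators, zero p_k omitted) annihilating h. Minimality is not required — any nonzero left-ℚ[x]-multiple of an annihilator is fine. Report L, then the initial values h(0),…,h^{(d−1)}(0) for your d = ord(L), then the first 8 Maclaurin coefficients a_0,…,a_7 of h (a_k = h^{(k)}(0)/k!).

f: a_k = 2, 8, 16, 64/3, 64/3, 256/15, 512/45, 2048/315, …
g: a_k = -1, -1, -5, -9, -29, -65, -181, -441, …
L₀ := L_f ⊗_s L_g (sym. prod.), ord ≤ 1.
∫: right-multiply L₀ by Dx.
L = (5 + 4·x - 16·x^2)·Dx + (-1 + x + 4·x^2)·Dx^2  (order 2).
h: a_k = 0, -2, -5, -34/3, -143/6, -758/15, -4883/45, -15058/63, …
ICs: h(0) = 0, h′(0) = -2.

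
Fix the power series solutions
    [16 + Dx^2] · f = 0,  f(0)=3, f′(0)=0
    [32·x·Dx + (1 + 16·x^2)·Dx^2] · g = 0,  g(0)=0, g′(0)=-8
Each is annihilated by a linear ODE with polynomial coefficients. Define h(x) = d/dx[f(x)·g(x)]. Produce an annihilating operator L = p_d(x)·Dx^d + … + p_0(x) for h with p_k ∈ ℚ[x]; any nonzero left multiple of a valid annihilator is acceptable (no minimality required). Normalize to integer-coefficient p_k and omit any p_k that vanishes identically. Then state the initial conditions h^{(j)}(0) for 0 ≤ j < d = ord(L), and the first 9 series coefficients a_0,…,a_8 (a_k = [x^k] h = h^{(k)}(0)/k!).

L = (14080 + 602112·x^2 + 15106048·x^4 + 50331648·x^6 + 100663296·x^8 + 268435456·x^10 + 2147483648·x^12) + (8704·x + 581632·x^3 + 9175040·x^5 + 41943040·x^7 + 167772160·x^9 + 536870912·x^11)·Dx + (960 + 43520·x^2 + 1093632·x^4 + 4849664·x^6 + 16777216·x^8 + 67108864·x^10 + 268435456·x^12)·Dx^2 + (544·x + 36352·x^3 + 573440·x^5 + 2621440·x^7 + 10485760·x^9 + 33554432·x^11)·Dx^3 + (5 + 368·x^2 + 9344·x^4 + 106496·x^6 + 655360·x^8 + 3145728·x^10 + 8388608·x^12)·Dx^4  (order 4).
h: a_k = -24, 0, 960, 0, -12544, 0, 2664448/15, 0, -94810112/35, …
ICs: h(0) = -24, h′(0) = 0, h′′(0) = 1920, h′′′(0) = 0.

f: a_k = 3, 0, -24, 0, 32, 0, -256/15, 0, 512/105, …
g: a_k = 0, -8, 0, 128/3, 0, -2048/5, 0, 32768/7, 0, …
Sym-product of L_f,L_g gives L₀ (≤ ord 4).
h₀' ⇒ L via d/dx closure of L₀.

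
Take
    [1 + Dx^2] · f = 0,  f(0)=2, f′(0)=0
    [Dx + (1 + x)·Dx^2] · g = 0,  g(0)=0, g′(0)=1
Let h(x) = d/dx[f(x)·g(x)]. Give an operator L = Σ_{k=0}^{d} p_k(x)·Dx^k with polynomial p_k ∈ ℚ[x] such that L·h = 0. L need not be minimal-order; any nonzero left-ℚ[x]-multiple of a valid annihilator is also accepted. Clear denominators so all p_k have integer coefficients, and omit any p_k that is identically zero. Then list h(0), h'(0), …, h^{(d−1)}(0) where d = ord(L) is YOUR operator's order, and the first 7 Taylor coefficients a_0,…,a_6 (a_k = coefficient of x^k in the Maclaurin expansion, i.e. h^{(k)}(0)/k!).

L = (-25 - 44·x - 42·x^2 + 12·x^3 + 43·x^4 + 24·x^5 + 4·x^6) + (-24 - 32·x + 20·x^2 + 60·x^3 + 40·x^4 + 8·x^5)·Dx + (-28 - 44·x - 14·x^2 + 72·x^3 + 98·x^4 + 48·x^5 + 8·x^6)·Dx^2 + (-24 - 32·x + 20·x^2 + 60·x^3 + 40·x^4 + 8·x^5)·Dx^3 + (-3 + 28·x^2 + 60·x^3 + 55·x^4 + 24·x^5 + 4·x^6)·Dx^4  (order 4).
h: a_k = 2, -2, -1, 0, 3/4, -3/4, 31/40, …
ICs: h(0) = 2, h′(0) = -2, h′′(0) = -2, h′′′(0) = 0.

f: a_k = 2, 0, -1, 0, 1/12, 0, -1/360, …
g: a_k = 0, 1, -1/2, 1/3, -1/4, 1/5, -1/6, …
f·g: L₀ = L_f ⊗_s L_g, ord ≤ 2·2.
Derive L from L₀ (diff closure).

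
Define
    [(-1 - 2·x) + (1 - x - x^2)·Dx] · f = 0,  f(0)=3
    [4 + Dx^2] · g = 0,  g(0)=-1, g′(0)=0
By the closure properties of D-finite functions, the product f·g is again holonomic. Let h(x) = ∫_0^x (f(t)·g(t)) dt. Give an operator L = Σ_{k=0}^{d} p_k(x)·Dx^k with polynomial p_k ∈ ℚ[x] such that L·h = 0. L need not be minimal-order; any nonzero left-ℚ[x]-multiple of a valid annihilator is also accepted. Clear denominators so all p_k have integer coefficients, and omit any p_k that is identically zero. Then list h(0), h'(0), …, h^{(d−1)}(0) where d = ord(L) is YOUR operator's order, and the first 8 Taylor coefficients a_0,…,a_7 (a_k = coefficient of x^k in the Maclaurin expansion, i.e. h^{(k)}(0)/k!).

f: a_k = 3, 3, 6, 9, 15, 24, 39, 63, …
g: a_k = -1, 0, 2, 0, -2/3, 0, 4/45, 0, …
Sym-product of L_f,L_g gives L₀ (≤ ord 2).
∫: right-multiply L₀ by Dx.
L = (-2 + 4·x + 4·x^2)·Dx + (2 + 4·x)·Dx^2 + (-1 + x + x^2)·Dx^3  (order 3).
h: a_k = 0, -3, -3/2, 0, -3/4, -1, -4/3, -191/105, …
ICs: h(0) = 0, h′(0) = -3, h′′(0) = -3.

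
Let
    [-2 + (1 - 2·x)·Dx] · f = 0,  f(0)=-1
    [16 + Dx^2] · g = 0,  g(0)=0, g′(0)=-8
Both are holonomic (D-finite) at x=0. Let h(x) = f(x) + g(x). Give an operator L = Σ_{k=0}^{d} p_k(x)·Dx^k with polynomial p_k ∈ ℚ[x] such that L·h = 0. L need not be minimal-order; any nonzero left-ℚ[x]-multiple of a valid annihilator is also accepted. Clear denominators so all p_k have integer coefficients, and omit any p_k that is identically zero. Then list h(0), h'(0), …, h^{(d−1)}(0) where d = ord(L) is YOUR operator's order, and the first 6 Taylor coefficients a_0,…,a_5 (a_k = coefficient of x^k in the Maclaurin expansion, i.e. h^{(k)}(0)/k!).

f: a_k = -1, -2, -4, -8, -16, -32, …
g: a_k = 0, -8, 0, 64/3, 0, -256/15, …
h₀=f+g: left-lcm gives L₀, ord ≤ 3.
L = (160 - 256·x + 256·x^2) + (-48 + 224·x - 384·x^2 + 256·x^3)·Dx + (10 - 16·x + 16·x^2)·Dx^2 + (-3 + 14·x - 24·x^2 + 16·x^3)·Dx^3  (order 3).
h: a_k = -1, -10, -4, 40/3, -16, -736/15, …
ICs: h(0) = -1, h′(0) = -10, h′′(0) = -8.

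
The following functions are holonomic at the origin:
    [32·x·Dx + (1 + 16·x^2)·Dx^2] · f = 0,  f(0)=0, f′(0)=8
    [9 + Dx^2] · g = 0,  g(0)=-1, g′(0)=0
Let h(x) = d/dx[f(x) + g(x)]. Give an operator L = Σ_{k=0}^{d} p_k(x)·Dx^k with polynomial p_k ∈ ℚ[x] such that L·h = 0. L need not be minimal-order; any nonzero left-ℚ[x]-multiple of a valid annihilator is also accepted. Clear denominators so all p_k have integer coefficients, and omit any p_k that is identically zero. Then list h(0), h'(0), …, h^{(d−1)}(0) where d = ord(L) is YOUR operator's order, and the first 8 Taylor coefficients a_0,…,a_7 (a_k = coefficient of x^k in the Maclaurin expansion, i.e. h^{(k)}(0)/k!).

f: a_k = 0, 8, 0, -128/3, 0, 2048/5, 0, -32768/7, …
g: a_k = -1, 0, 9/2, 0, -27/8, 0, 81/80, 0, …
Weyl lclm of L_f,L_g ⇒ L₀ (ord ≤ 4).
h₀' ⇒ L via d/dx closure of L₀.
L = (-52704·x + 967680·x^3 + 663552·x^5) + (-207 + 13104·x^2 + 283392·x^4 + 331776·x^6)·Dx + (-5856·x + 107520·x^3 + 73728·x^5)·Dx^2 + (-23 + 1456·x^2 + 31488·x^4 + 36864·x^6)·Dx^3  (order 3).
h: a_k = 8, 9, -128, -27/2, 2048, 243/40, -32768, -729/560, …
ICs: h(0) = 8, h′(0) = 9, h′′(0) = -256.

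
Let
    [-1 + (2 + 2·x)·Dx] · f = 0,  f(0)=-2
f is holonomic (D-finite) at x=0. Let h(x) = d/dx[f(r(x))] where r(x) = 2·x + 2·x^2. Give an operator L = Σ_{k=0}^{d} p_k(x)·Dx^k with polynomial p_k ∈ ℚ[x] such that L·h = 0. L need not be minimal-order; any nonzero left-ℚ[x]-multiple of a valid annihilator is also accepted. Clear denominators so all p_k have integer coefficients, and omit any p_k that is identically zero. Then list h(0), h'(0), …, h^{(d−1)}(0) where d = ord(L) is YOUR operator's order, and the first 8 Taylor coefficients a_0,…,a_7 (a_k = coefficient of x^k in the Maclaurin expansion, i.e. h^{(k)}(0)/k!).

f: a_k = -2, -1, 1/4, -1/8, 5/64, -7/128, 21/512, -33/1024, …
f∘r: x↦r, Dx↦Dx/r' in L_f ⇒ L₀.
h₀' ⇒ L via d/dx closure of L₀.
L = 1 + (-1 - 4·x - 6·x^2 - 4·x^3)·Dx  (order 1).
h: a_k = -2, -2, 3, -3, 5/4, 9/4, -49/8, 61/8, …
ICs: h(0) = -2.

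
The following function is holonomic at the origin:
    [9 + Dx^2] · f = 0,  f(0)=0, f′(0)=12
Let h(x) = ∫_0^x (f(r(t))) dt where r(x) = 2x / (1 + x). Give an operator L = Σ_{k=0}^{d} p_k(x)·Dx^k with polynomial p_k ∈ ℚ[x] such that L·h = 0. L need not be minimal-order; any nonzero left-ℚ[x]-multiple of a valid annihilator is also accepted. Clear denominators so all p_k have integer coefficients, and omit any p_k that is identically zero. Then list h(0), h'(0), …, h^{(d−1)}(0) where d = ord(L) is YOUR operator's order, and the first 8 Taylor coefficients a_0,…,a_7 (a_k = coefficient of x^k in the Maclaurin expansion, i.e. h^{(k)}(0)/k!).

L = 36·Dx + (2 + 6·x + 6·x^2 + 2·x^3)·Dx^2 + (1 + 4·x + 6·x^2 + 4·x^3 + x^4)·Dx^3  (order 3).
h: a_k = 0, 0, 12, -8, -30, 408/5, -484/5, 120/7, …
ICs: h(0) = 0, h′(0) = 0, h′′(0) = 24.

f: a_k = 0, 12, 0, -18, 0, 81/10, 0, -243/140, …
L₀ from L_f via x↦r, Dx↦r'^{-1}Dx.
h=∫₀ˣh₀: take L = L₀·Dx.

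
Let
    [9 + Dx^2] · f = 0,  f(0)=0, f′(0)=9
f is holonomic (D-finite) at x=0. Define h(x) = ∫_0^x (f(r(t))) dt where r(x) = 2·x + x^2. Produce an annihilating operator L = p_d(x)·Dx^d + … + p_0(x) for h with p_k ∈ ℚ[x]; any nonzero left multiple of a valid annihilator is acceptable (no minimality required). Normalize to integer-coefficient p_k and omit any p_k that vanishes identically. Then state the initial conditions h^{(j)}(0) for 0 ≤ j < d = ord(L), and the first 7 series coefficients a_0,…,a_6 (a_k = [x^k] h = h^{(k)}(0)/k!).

L = (36 + 108·x + 108·x^2 + 36·x^3)·Dx - Dx^2 + (1 + x)·Dx^3  (order 3).
h: a_k = 0, 0, 9, 3, -27, -162/5, 189/10, …
ICs: h(0) = 0, h′(0) = 0, h′′(0) = 18.

f: a_k = 0, 9, 0, -27/2, 0, 243/40, 0, …
Substitute x→r, Dx→(1/r')Dx; clear ⇒ L₀.
∫: right-multiply L₀ by Dx.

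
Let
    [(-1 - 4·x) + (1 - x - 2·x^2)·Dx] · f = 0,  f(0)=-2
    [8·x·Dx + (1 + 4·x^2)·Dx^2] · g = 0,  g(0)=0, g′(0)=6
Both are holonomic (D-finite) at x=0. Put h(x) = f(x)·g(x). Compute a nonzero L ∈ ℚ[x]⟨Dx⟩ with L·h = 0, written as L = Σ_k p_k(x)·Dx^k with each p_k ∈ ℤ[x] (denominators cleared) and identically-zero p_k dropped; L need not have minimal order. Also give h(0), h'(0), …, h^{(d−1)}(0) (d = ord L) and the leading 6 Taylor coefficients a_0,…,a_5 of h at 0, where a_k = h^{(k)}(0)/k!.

f: a_k = -2, -2, -6, -10, -22, -42, …
g: a_k = 0, 6, 0, -8, 0, 96/5, …
h₀=f·g: eliminate ⇒ L₀, order ≤ 1·2.
L = (4 + 8·x + 48·x^2) + (2 + 16·x^2 + 48·x^3)·Dx + (-1 + x - 2·x^2 + 4·x^3 + 8·x^4)·Dx^2  (order 2).
h: a_k = 0, -12, -12, -20, -44, -612/5, …
ICs: h(0) = 0, h′(0) = -12.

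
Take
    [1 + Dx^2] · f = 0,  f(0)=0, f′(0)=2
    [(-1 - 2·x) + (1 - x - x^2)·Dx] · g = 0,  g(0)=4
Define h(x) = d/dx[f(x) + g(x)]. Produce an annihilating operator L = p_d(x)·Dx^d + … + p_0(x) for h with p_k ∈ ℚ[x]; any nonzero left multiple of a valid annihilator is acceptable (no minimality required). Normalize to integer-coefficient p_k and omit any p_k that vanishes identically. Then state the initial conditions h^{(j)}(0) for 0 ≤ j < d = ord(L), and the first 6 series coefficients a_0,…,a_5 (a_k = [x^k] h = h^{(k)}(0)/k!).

f: a_k = 0, 2, 0, -1/3, 0, 1/60, …
g: a_k = 4, 4, 8, 12, 20, 32, …
f+g: L₀ = lclm(L_f,L_g), ord ≤ 2+1.
h₀' ⇒ L via d/dx closure of L₀.
L = (124 + 358·x + 470·x^2 + 230·x^3 + 130·x^4 + 18·x^5 + 6·x^6) + (-19 - 29·x + 36·x^2 + 55·x^3 + 50·x^4 + 27·x^5 + 7·x^6 + 2·x^7)·Dx + (124 + 358·x + 470·x^2 + 230·x^3 + 130·x^4 + 18·x^5 + 6·x^6)·Dx^2 + (-19 - 29·x + 36·x^2 + 55·x^3 + 50·x^4 + 27·x^5 + 7·x^6 + 2·x^7)·Dx^3  (order 3).
h: a_k = 6, 16, 35, 80, 1921/12, 312, …
ICs: h(0) = 6, h′(0) = 16, h′′(0) = 70.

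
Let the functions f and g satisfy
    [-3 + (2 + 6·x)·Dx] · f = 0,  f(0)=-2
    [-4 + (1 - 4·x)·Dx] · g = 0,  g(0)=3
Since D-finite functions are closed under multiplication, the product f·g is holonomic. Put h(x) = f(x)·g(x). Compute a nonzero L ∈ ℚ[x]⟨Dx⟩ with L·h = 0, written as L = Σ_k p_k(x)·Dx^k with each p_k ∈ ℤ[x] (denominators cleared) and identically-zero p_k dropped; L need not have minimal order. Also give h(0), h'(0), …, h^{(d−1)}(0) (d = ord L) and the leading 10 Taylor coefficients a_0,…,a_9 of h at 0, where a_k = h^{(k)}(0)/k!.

L = (11 + 12·x) + (-2 + 2·x + 24·x^2)·Dx  (order 1).
h: a_k = -6, -33, -501/4, -4089/8, -129633/64, -1042167/128, -16628745/512, -133246473/1024, -8519330265/16384, -68196862155/32768, …
ICs: h(0) = -6.

f: a_k = -2, -3, 9/4, -27/8, 405/64, -1701/128, 15309/512, -72171/1024, 2814669/16384, -14073345/32768, …
g: a_k = 3, 12, 48, 192, 768, 3072, 12288, 49152, 196608, 786432, …
Sym-product of L_f,L_g gives L₀ (≤ ord 1).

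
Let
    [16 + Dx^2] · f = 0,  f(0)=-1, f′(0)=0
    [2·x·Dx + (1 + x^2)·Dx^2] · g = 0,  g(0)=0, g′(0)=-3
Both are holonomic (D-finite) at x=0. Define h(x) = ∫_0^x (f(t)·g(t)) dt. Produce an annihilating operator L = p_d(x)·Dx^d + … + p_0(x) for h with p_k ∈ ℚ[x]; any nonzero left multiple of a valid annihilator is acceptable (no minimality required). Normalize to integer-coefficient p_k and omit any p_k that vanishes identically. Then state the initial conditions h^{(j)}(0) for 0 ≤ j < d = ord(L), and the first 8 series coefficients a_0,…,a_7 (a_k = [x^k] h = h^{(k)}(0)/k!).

L = (5440 + 19136·x^2 + 25856·x^4 + 16384·x^6 + 4096·x^8)·Dx + (1152·x + 3200·x^3 + 3072·x^5 + 1024·x^7)·Dx^2 + (612 + 2252·x^2 + 3168·x^4 + 2048·x^6 + 512·x^8)·Dx^3 + (72·x + 200·x^3 + 192·x^5 + 64·x^7)·Dx^4 + (17 + 66·x^2 + 97·x^4 + 64·x^6 + 16·x^8)·Dx^5  (order 5).
h: a_k = 0, 0, 3/2, 0, -25/4, 0, 203/30, 0, …
ICs: h(0) = 0, h′(0) = 0, h′′(0) = 3, h′′′(0) = 0, h′′′′(0) = -150.

f: a_k = -1, 0, 8, 0, -32/3, 0, 256/45, 0, …
g: a_k = 0, -3, 0, 1, 0, -3/5, 0, 3/7, …
L₀ := L_f ⊗_s L_g (sym. prod.), ord ≤ 4.
∫: right-multiply L₀ by Dx.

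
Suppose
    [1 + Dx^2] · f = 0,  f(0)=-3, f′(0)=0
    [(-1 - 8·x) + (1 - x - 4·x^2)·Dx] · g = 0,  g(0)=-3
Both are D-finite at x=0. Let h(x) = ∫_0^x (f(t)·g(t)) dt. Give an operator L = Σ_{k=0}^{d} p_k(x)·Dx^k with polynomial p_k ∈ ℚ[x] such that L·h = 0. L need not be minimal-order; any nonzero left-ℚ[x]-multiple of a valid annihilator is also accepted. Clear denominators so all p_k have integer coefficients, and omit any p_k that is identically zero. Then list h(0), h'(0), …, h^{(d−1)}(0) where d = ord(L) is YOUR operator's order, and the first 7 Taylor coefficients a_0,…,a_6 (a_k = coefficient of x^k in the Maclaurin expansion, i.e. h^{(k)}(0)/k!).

L = (7 + x + 4·x^2)·Dx + (2 + 16·x)·Dx^2 + (-1 + x + 4·x^2)·Dx^3  (order 3).
h: a_k = 0, 9, 9/2, 27/2, 153/8, 1911/40, 1453/16, …
ICs: h(0) = 0, h′(0) = 9, h′′(0) = 9.

f: a_k = -3, 0, 3/2, 0, -1/8, 0, 1/240, …
g: a_k = -3, -3, -15, -27, -87, -195, -543, …
h₀=f·g: eliminate ⇒ L₀, order ≤ 2·1.
Integrate: L := L₀·Dx.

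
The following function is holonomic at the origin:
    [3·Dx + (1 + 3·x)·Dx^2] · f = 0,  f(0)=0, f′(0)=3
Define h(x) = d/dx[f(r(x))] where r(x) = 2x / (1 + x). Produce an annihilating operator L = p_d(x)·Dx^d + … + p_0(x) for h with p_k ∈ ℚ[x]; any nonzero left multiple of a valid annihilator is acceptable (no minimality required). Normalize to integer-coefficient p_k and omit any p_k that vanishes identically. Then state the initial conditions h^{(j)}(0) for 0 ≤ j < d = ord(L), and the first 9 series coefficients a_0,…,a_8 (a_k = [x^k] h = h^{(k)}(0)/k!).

L = (8 + 14·x) + (1 + 8·x + 7·x^2)·Dx  (order 1).
h: a_k = 6, -48, 342, -2400, 16806, -117648, 823542, -5764800, 40353606, …
ICs: h(0) = 6.

f: a_k = 0, 3, -9/2, 9, -81/4, 243/5, -243/2, 2187/7, -6561/8, …
Change of var in L_f (x↦r) gives L₀.
h=h₀': d/dx-closure on L₀ ⇒ L.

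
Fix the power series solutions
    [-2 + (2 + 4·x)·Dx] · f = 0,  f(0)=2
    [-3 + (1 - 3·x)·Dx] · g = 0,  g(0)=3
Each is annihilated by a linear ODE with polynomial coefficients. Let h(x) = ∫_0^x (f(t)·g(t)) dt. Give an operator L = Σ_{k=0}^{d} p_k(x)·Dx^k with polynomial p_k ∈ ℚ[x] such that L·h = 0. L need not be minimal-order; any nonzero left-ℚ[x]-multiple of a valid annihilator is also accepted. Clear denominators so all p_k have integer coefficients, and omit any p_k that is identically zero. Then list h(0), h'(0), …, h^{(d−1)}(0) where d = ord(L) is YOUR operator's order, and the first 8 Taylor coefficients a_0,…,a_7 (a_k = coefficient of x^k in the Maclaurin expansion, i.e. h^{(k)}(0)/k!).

L = (4 + 3·x)·Dx + (-1 + x + 6·x^2)·Dx^2  (order 2).
h: a_k = 0, 6, 12, 23, 105/2, 501/4, 314, 45153/56, …
ICs: h(0) = 0, h′(0) = 6.

f: a_k = 2, 2, -1, 1, -5/4, 7/4, -21/8, 33/8, …
g: a_k = 3, 9, 27, 81, 243, 729, 2187, 6561, …
Product ⇒ symmetric product L₀, ord ≤ 1.
h=∫h₀ ⇒ L = L₀·Dx.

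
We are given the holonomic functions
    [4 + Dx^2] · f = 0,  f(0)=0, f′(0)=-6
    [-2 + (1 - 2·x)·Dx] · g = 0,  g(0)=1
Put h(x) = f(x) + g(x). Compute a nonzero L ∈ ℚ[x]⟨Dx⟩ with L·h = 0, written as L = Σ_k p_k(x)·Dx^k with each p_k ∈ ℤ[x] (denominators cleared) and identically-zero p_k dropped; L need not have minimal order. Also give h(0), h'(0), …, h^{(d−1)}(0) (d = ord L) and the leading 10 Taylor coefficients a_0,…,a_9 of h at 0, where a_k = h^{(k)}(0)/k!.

f: a_k = 0, -6, 0, 4, 0, -4/5, 0, 8/105, 0, -4/945, …
g: a_k = 1, 2, 4, 8, 16, 32, 64, 128, 256, 512, …
f+g: L₀ = lclm(L_f,L_g), ord ≤ 2+1.
L = (-56 + 32·x - 32·x^2) + (12 - 40·x + 48·x^2 - 32·x^3)·Dx + (-14 + 8·x - 8·x^2)·Dx^2 + (3 - 10·x + 12·x^2 - 8·x^3)·Dx^3  (order 3).
h: a_k = 1, -4, 4, 12, 16, 156/5, 64, 13448/105, 256, 483836/945, …
ICs: h(0) = 1, h′(0) = -4, h′′(0) = 8.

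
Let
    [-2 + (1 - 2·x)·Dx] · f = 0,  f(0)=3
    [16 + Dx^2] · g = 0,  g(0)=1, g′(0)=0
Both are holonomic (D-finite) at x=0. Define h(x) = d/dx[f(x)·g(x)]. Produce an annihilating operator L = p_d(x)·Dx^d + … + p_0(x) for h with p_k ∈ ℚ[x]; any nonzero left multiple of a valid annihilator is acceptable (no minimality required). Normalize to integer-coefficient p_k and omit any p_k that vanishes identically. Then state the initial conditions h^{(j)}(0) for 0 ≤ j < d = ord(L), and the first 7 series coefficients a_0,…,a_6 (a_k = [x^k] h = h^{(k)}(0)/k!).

L = (8 - 64·x + 64·x^2) + (-4 + 8·x)·Dx + (1 - 4·x + 4·x^2)·Dx^2  (order 2).
h: a_k = 6, -24, -72, -64, -160, -2432/5, -17024/15, …
ICs: h(0) = 6, h′(0) = -24.

f: a_k = 3, 6, 12, 24, 48, 96, 192, …
g: a_k = 1, 0, -8, 0, 32/3, 0, -256/45, …
h₀=f·g: eliminate ⇒ L₀, order ≤ 1·2.
Derive L from L₀ (diff closure).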